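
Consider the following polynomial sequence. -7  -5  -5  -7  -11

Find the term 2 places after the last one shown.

-25

D1: 2  0  -2  -4
D2: -2  -2  -2
Constant second difference = -2, so extend:
-4 − 2 = -6;  -11 − 6 = -17
-6 − 2 = -8;  -17 − 8 = -25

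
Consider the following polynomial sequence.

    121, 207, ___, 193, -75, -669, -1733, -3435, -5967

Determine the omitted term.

Using the last 6 terms:
First differences: -268  -594  -1064  -1702  -2532
Second differences: -326  -470  -638  -830
Third differences: -144  -168  -192
Fourth differences: -24  -24
Constant fourth difference = -24.
Extend backward: -144 + 24 = -120;  -326 + 120 = -206;  -268 + 206 = -62;  193 + 62 = 255

255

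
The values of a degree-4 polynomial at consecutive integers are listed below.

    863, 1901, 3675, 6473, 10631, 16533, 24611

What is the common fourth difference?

D1: 1038, 1774, 2798, 4158, 5902, 8078
D2: 736, 1024, 1360, 1744, 2176
D3: 288, 336, 384, 432
D4: 48, 48, 48

48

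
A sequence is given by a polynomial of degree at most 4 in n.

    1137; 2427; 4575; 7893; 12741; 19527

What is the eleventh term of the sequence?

100167

1290, 2148, 3318, 4848, 6786
858, 1170, 1530, 1938
312, 360, 408
48, 48
Fourth differences constant at 48.
408 + 48 = 456;  1938 + 456 = 2394;  6786 + 2394 = 9180;  19527 + 9180 = 28707
456 + 48 = 504;  2394 + 504 = 2898;  9180 + 2898 = 12078;  28707 + 12078 = 40785
504 + 48 = 552;  2898 + 552 = 3450;  12078 + 3450 = 15528;  40785 + 15528 = 56313
552 + 48 = 600;  3450 + 600 = 4050;  15528 + 4050 = 19578;  56313 + 19578 = 75891
600 + 48 = 648;  4050 + 648 = 4698;  19578 + 4698 = 24276;  75891 + 24276 = 100167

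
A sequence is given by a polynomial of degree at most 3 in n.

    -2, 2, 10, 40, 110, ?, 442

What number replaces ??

238

Using the first 5 terms:
First differences: 4  8  30  70
Second differences: 4  22  40
Third differences: 18  18
Constant third difference = 18.
Extend forward: 40 + 18 = 58;  70 + 58 = 128;  110 + 128 = 238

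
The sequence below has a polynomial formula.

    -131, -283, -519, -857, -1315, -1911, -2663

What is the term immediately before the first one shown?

-45

-152  -236  -338  -458  -596  -752
-84  -102  -120  -138  -156
-18  -18  -18  -18
The third differences are constant at -18.
Work back: -84 + 18 = -66;  -152 + 66 = -86;  -131 + 86 = -45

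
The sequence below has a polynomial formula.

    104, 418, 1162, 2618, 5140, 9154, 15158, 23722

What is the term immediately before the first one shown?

10

Δ: 314  744  1456  2522  4014  6004  8564
Δ²: 430  712  1066  1492  1990  2560
Δ³: 282  354  426  498  570
Δ⁴: 72  72  72  72
The fourth differences are constant at 72.
Work back: 282 − 72 = 210;  430 − 210 = 220;  314 − 220 = 94;  104 − 94 = 10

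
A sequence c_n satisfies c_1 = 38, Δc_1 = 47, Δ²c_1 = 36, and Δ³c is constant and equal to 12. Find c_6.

Build the table forward from the leading diagonal:
Δ³: 12  12  12  12  12  12
Δ²: 36  48  60  72  84  96
Δ: 47  83  131  191  263  347
c: 38  85  168  299  490  753

753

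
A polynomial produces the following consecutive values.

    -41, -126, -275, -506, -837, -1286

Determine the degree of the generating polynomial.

3

-85, -149, -231, -331, -449
-64, -82, -100, -118
-18, -18, -18
The third differences are constant, so the polynomial has degree 3.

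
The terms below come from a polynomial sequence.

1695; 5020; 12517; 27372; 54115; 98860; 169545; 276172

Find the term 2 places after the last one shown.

649020

D1: 3325, 7497, 14855, 26743, 44745, 70685, 106627
D2: 4172, 7358, 11888, 18002, 25940, 35942
D3: 3186, 4530, 6114, 7938, 10002
D4: 1344, 1584, 1824, 2064
D5: 240, 240, 240
Constant fifth difference = 240, so extend:
2064 + 240 = 2304;  10002 + 2304 = 12306;  35942 + 12306 = 48248;  106627 + 48248 = 154875;  276172 + 154875 = 431047
2304 + 240 = 2544;  12306 + 2544 = 14850;  48248 + 14850 = 63098;  154875 + 63098 = 217973;  431047 + 217973 = 649020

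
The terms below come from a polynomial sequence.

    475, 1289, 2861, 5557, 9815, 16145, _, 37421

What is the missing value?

25129

Using the first 6 terms:
First differences: 814, 1572, 2696, 4258, 6330
Second differences: 758, 1124, 1562, 2072
Third differences: 366, 438, 510
Fourth differences: 72, 72
Constant fourth difference = 72.
Extend forward: 510 + 72 = 582;  2072 + 582 = 2654;  6330 + 2654 = 8984;  16145 + 8984 = 25129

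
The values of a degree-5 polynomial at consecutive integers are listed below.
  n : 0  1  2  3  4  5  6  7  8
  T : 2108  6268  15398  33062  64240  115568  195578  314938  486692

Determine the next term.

726500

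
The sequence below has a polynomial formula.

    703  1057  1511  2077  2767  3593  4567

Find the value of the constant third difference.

Δ: 354, 454, 566, 690, 826, 974
Δ²: 100, 112, 124, 136, 148
Δ³: 12, 12, 12, 12

12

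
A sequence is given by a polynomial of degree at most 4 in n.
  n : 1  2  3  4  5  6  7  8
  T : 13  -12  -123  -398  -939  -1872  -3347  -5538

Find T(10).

D1: -25 , -111 , -275 , -541 , -933 , -1475 , -2191
D2: -86 , -164 , -266 , -392 , -542 , -716
D3: -78 , -102 , -126 , -150 , -174
D4: -24 , -24 , -24 , -24
Constant fourth difference = -24, so extend:
-174 − 24 = -198;  -716 − 198 = -914;  -2191 − 914 = -3105;  -5538 − 3105 = -8643
-198 − 24 = -222;  -914 − 222 = -1136;  -3105 − 1136 = -4241;  -8643 − 4241 = -12884

-12884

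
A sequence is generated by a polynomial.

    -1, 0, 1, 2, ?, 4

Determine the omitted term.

Using the first 4 terms:
D1: 1, 1, 1
Constant first difference = 1.
Extend forward: 2 + 1 = 3

3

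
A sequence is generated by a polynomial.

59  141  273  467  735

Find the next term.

1089

82 , 132 , 194 , 268
50 , 62 , 74
12 , 12
Constant third difference = 12, so extend:
74 + 12 = 86;  268 + 86 = 354;  735 + 354 = 1089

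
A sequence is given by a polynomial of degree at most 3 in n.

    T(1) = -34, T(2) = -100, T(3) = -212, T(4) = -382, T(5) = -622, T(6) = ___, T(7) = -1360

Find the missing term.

-944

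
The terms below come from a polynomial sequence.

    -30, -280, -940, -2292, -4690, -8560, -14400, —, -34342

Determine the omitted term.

Using the first 7 terms:
-250  -660  -1352  -2398  -3870  -5840
-410  -692  -1046  -1472  -1970
-282  -354  -426  -498
-72  -72  -72
Constant fourth difference = -72.
Extend forward: -498 − 72 = -570;  -1970 − 570 = -2540;  -5840 − 2540 = -8380;  -14400 − 8380 = -22780

-22780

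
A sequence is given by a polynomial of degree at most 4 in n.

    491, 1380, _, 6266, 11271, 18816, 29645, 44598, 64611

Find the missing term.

Using the last 6 terms:
Δ: 5005  7545  10829  14953  20013
Δ²: 2540  3284  4124  5060
Δ³: 744  840  936
Δ⁴: 96  96
Constant fourth difference = 96.
Extend backward: 744 − 96 = 648;  2540 − 648 = 1892;  5005 − 1892 = 3113;  6266 − 3113 = 3153

3153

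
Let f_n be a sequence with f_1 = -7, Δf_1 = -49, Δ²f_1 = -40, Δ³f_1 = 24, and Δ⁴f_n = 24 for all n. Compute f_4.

Build the table forward from the leading diagonal:
Δ⁴: 24, 24, 24, 24
Δ³: 24, 48, 72, 96
Δ²: -40, -16, 32, 104
Δ: -49, -89, -105, -73
f: -7, -56, -145, -250

-250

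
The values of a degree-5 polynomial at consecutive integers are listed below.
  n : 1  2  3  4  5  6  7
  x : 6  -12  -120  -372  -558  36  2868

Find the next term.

10380

D1: -18 , -108 , -252 , -186 , 594 , 2832
D2: -90 , -144 , 66 , 780 , 2238
D3: -54 , 210 , 714 , 1458
D4: 264 , 504 , 744
D5: 240 , 240
Constant fifth difference = 240, so extend:
744 + 240 = 984;  1458 + 984 = 2442;  2238 + 2442 = 4680;  2832 + 4680 = 7512;  2868 + 7512 = 10380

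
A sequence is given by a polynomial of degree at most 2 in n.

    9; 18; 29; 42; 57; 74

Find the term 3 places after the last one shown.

D1: 9 , 11 , 13 , 15 , 17
D2: 2 , 2 , 2 , 2
Second differences constant at 2.
17 + 2 = 19;  74 + 19 = 93
19 + 2 = 21;  93 + 21 = 114
21 + 2 = 23;  114 + 23 = 137

137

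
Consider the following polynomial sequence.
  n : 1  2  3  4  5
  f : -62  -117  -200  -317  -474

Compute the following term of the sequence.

-677

D1: -55  -83  -117  -157
D2: -28  -34  -40
D3: -6  -6
Third differences constant at -6.
-40 − 6 = -46;  -157 − 46 = -203;  -474 − 203 = -677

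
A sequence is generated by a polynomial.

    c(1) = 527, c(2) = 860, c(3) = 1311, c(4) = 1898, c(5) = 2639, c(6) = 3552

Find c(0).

294

Δ: 333  451  587  741  913
Δ²: 118  136  154  172
Δ³: 18  18  18
The third differences are constant at 18.
Work back: 118 − 18 = 100;  333 − 100 = 233;  527 − 233 = 294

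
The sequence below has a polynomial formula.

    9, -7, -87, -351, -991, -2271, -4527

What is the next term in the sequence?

-8167

D1: -16, -80, -264, -640, -1280, -2256
D2: -64, -184, -376, -640, -976
D3: -120, -192, -264, -336
D4: -72, -72, -72
The fourth differences are constant (-72).
-336 − 72 = -408;  -976 − 408 = -1384;  -2256 − 1384 = -3640;  -4527 − 3640 = -8167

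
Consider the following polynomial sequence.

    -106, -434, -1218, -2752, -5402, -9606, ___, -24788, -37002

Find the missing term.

-15874

Using the first 6 terms:
D1: -328, -784, -1534, -2650, -4204
D2: -456, -750, -1116, -1554
D3: -294, -366, -438
D4: -72, -72
Constant fourth difference = -72.
Extend forward: -438 − 72 = -510;  -1554 − 510 = -2064;  -4204 − 2064 = -6268;  -9606 − 6268 = -15874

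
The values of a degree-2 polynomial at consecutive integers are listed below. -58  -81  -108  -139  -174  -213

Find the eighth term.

First differences: -23, -27, -31, -35, -39
Second differences: -4, -4, -4, -4
Second differences constant at -4.
-39 − 4 = -43;  -213 − 43 = -256
-43 − 4 = -47;  -256 − 47 = -303

-303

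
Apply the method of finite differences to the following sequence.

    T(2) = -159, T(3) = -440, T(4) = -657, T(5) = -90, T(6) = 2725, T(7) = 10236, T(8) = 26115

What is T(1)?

-281, -217, 567, 2815, 7511, 15879
64, 784, 2248, 4696, 8368
720, 1464, 2448, 3672
744, 984, 1224
240, 240
The fifth differences are constant at 240.
Work back: 744 − 240 = 504;  720 − 504 = 216;  64 − 216 = -152;  -281 + 152 = -129;  -159 + 129 = -30

-30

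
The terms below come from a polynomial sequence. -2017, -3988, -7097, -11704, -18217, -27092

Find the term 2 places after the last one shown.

First differences: -1971, -3109, -4607, -6513, -8875
Second differences: -1138, -1498, -1906, -2362
Third differences: -360, -408, -456
Fourth differences: -48, -48
The fourth differences are constant (-48).
-456 − 48 = -504;  -2362 − 504 = -2866;  -8875 − 2866 = -11741;  -27092 − 11741 = -38833
-504 − 48 = -552;  -2866 − 552 = -3418;  -11741 − 3418 = -15159;  -38833 − 15159 = -53992

-53992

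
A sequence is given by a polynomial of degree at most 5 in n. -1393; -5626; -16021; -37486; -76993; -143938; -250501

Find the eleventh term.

-4233, -10395, -21465, -39507, -66945, -106563
-6162, -11070, -18042, -27438, -39618
-4908, -6972, -9396, -12180
-2064, -2424, -2784
-360, -360
Constant fifth difference = -360, so extend:
-2784 − 360 = -3144;  -12180 − 3144 = -15324;  -39618 − 15324 = -54942;  -106563 − 54942 = -161505;  -250501 − 161505 = -412006
-3144 − 360 = -3504;  -15324 − 3504 = -18828;  -54942 − 18828 = -73770;  -161505 − 73770 = -235275;  -412006 − 235275 = -647281
-3504 − 360 = -3864;  -18828 − 3864 = -22692;  -73770 − 22692 = -96462;  -235275 − 96462 = -331737;  -647281 − 331737 = -979018
-3864 − 360 = -4224;  -22692 − 4224 = -26916;  -96462 − 26916 = -123378;  -331737 − 123378 = -455115;  -979018 − 455115 = -1434133

-1434133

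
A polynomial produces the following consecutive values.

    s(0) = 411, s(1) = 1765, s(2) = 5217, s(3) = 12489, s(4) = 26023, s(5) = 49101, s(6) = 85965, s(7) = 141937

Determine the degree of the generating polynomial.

First differences: 1354, 3452, 7272, 13534, 23078, 36864, 55972
Second differences: 2098, 3820, 6262, 9544, 13786, 19108
Third differences: 1722, 2442, 3282, 4242, 5322
Fourth differences: 720, 840, 960, 1080
Fifth differences: 120, 120, 120
The fifth differences are constant, so the polynomial has degree 5.

5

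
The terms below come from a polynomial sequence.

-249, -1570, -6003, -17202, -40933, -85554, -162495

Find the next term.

Δ: -1321, -4433, -11199, -23731, -44621, -76941
Δ²: -3112, -6766, -12532, -20890, -32320
Δ³: -3654, -5766, -8358, -11430
Δ⁴: -2112, -2592, -3072
Δ⁵: -480, -480
Constant fifth difference = -480, so extend:
-3072 − 480 = -3552;  -11430 − 3552 = -14982;  -32320 − 14982 = -47302;  -76941 − 47302 = -124243;  -162495 − 124243 = -286738

-286738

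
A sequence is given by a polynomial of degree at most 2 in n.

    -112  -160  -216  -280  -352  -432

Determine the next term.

Δ: -48  -56  -64  -72  -80
Δ²: -8  -8  -8  -8
Second differences constant at -8.
-80 − 8 = -88;  -432 − 88 = -520

-520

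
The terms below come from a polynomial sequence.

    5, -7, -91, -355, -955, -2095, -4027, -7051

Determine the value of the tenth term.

-17815

-12  -84  -264  -600  -1140  -1932  -3024
-72  -180  -336  -540  -792  -1092
-108  -156  -204  -252  -300
-48  -48  -48  -48
The fourth differences are constant (-48).
-300 − 48 = -348;  -1092 − 348 = -1440;  -3024 − 1440 = -4464;  -7051 − 4464 = -11515
-348 − 48 = -396;  -1440 − 396 = -1836;  -4464 − 1836 = -6300;  -11515 − 6300 = -17815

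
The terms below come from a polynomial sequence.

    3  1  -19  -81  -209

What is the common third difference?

-24

First differences: -2, -20, -62, -128
Second differences: -18, -42, -66
Third differences: -24, -24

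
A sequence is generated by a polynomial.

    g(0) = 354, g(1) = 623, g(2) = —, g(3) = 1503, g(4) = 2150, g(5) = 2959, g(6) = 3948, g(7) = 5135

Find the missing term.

1000

Using the last 5 terms:
Δ: 647, 809, 989, 1187
Δ²: 162, 180, 198
Δ³: 18, 18
Constant third difference = 18.
Extend backward: 162 − 18 = 144;  647 − 144 = 503;  1503 − 503 = 1000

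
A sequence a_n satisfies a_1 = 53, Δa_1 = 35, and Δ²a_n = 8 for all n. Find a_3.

Build the table forward from the leading diagonal:
D2: 8  8  8
D1: 35  43  51
a: 53  88  131

131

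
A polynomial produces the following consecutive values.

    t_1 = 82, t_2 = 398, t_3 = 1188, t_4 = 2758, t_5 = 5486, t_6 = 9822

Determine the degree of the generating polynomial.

4

First differences: 316, 790, 1570, 2728, 4336
Second differences: 474, 780, 1158, 1608
Third differences: 306, 378, 450
Fourth differences: 72, 72
The fourth differences are constant, so the polynomial has degree 4.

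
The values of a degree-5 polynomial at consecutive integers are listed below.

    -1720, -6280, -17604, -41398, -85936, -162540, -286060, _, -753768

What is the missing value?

Using the first 7 terms:
-4560  -11324  -23794  -44538  -76604  -123520
-6764  -12470  -20744  -32066  -46916
-5706  -8274  -11322  -14850
-2568  -3048  -3528
-480  -480
Constant fifth difference = -480.
Extend forward: -3528 − 480 = -4008;  -14850 − 4008 = -18858;  -46916 − 18858 = -65774;  -123520 − 65774 = -189294;  -286060 − 189294 = -475354

-475354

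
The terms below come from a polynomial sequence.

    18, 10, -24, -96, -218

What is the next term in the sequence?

D1: -8, -34, -72, -122
D2: -26, -38, -50
D3: -12, -12
Constant third difference = -12, so extend:
-50 − 12 = -62;  -122 − 62 = -184;  -218 − 184 = -402

-402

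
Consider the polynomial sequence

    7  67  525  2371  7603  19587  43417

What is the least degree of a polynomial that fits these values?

5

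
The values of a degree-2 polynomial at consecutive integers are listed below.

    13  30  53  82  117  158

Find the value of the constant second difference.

6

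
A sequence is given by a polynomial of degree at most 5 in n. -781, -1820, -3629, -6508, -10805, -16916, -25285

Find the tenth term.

-69100

First differences: -1039, -1809, -2879, -4297, -6111, -8369
Second differences: -770, -1070, -1418, -1814, -2258
Third differences: -300, -348, -396, -444
Fourth differences: -48, -48, -48
Constant fourth difference = -48, so extend:
-444 − 48 = -492;  -2258 − 492 = -2750;  -8369 − 2750 = -11119;  -25285 − 11119 = -36404
-492 − 48 = -540;  -2750 − 540 = -3290;  -11119 − 3290 = -14409;  -36404 − 14409 = -50813
-540 − 48 = -588;  -3290 − 588 = -3878;  -14409 − 3878 = -18287;  -50813 − 18287 = -69100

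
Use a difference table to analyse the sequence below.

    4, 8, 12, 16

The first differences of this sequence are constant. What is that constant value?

4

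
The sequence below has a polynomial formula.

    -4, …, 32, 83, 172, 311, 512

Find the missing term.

7

Using the last 5 terms:
Δ: 51, 89, 139, 201
Δ²: 38, 50, 62
Δ³: 12, 12
Constant third difference = 12.
Extend backward: 38 − 12 = 26;  51 − 26 = 25;  32 − 25 = 7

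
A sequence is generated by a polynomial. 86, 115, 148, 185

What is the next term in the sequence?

226

First differences: 29, 33, 37
Second differences: 4, 4
Second differences constant at 4.
37 + 4 = 41;  185 + 41 = 226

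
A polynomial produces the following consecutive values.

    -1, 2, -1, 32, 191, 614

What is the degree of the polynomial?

4

D1: 3, -3, 33, 159, 423
D2: -6, 36, 126, 264
D3: 42, 90, 138
D4: 48, 48
The fourth differences are constant, so the polynomial has degree 4.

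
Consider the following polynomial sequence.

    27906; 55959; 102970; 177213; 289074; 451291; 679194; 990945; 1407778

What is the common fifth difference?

240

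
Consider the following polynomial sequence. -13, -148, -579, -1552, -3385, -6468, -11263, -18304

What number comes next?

-28197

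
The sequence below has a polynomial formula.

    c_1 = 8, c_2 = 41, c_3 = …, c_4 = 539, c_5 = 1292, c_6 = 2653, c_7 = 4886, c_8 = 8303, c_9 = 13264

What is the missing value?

Using the last 6 terms:
Δ: 753  1361  2233  3417  4961
Δ²: 608  872  1184  1544
Δ³: 264  312  360
Δ⁴: 48  48
Constant fourth difference = 48.
Extend backward: 264 − 48 = 216;  608 − 216 = 392;  753 − 392 = 361;  539 − 361 = 178

178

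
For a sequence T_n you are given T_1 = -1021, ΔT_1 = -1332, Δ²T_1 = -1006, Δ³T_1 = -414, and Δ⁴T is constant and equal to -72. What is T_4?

Build the table forward from the leading diagonal:
Δ⁴: -72  -72  -72  -72
Δ³: -414  -486  -558  -630
Δ²: -1006  -1420  -1906  -2464
Δ: -1332  -2338  -3758  -5664
T: -1021  -2353  -4691  -8449

-8449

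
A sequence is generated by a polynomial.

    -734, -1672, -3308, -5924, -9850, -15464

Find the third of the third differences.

-378

Δ: -938, -1636, -2616, -3926, -5614
Δ²: -698, -980, -1310, -1688
Δ³: -282, -330, -378
Δ⁴: -48, -48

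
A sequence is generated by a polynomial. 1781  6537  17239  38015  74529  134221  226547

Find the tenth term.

829169

4756, 10702, 20776, 36514, 59692, 92326
5946, 10074, 15738, 23178, 32634
4128, 5664, 7440, 9456
1536, 1776, 2016
240, 240
Fifth differences constant at 240.
2016 + 240 = 2256;  9456 + 2256 = 11712;  32634 + 11712 = 44346;  92326 + 44346 = 136672;  226547 + 136672 = 363219
2256 + 240 = 2496;  11712 + 2496 = 14208;  44346 + 14208 = 58554;  136672 + 58554 = 195226;  363219 + 195226 = 558445
2496 + 240 = 2736;  14208 + 2736 = 16944;  58554 + 16944 = 75498;  195226 + 75498 = 270724;  558445 + 270724 = 829169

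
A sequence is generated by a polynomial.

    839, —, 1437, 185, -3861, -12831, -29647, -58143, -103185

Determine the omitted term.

Using the last 7 terms:
-1252, -4046, -8970, -16816, -28496, -45042
-2794, -4924, -7846, -11680, -16546
-2130, -2922, -3834, -4866
-792, -912, -1032
-120, -120
Constant fifth difference = -120.
Extend backward: -792 + 120 = -672;  -2130 + 672 = -1458;  -2794 + 1458 = -1336;  -1252 + 1336 = 84;  1437 − 84 = 1353

1353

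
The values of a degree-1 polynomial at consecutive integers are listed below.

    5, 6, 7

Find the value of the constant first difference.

1

D1: 1, 1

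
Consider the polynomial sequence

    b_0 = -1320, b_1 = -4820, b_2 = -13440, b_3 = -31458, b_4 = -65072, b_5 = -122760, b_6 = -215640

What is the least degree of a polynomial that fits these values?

5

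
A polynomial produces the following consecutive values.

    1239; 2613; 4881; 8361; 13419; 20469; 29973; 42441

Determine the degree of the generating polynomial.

4

D1: 1374, 2268, 3480, 5058, 7050, 9504, 12468
D2: 894, 1212, 1578, 1992, 2454, 2964
D3: 318, 366, 414, 462, 510
D4: 48, 48, 48, 48
The fourth differences are constant, so the polynomial has degree 4.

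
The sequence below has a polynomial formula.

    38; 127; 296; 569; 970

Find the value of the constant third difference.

First differences: 89, 169, 273, 401
Second differences: 80, 104, 128
Third differences: 24, 24

24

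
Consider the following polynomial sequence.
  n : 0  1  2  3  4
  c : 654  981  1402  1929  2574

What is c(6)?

D1: 327  421  527  645
D2: 94  106  118
D3: 12  12
The third differences are constant (12).
118 + 12 = 130;  645 + 130 = 775;  2574 + 775 = 3349
130 + 12 = 142;  775 + 142 = 917;  3349 + 917 = 4266

4266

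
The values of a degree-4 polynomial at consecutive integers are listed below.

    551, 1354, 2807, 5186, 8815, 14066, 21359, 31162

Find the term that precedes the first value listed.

170

803  1453  2379  3629  5251  7293  9803
650  926  1250  1622  2042  2510
276  324  372  420  468
48  48  48  48
The fourth differences are constant at 48.
Work back: 276 − 48 = 228;  650 − 228 = 422;  803 − 422 = 381;  551 − 381 = 170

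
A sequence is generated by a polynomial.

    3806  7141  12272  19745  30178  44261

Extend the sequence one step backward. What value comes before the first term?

3335, 5131, 7473, 10433, 14083
1796, 2342, 2960, 3650
546, 618, 690
72, 72
The fourth differences are constant at 72.
Work back: 546 − 72 = 474;  1796 − 474 = 1322;  3335 − 1322 = 2013;  3806 − 2013 = 1793

1793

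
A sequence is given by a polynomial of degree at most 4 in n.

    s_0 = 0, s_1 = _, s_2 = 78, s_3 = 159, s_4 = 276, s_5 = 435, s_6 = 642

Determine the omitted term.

27

Using the last 5 terms:
First differences: 81  117  159  207
Second differences: 36  42  48
Third differences: 6  6
Constant third difference = 6.
Extend backward: 36 − 6 = 30;  81 − 30 = 51;  78 − 51 = 27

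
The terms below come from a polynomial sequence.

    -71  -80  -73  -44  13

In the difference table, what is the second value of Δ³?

D1: -9, 7, 29, 57
D2: 16, 22, 28
D3: 6, 6

6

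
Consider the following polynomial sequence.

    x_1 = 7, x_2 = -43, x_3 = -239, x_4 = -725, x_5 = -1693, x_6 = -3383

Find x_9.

-15905

First differences: -50, -196, -486, -968, -1690
Second differences: -146, -290, -482, -722
Third differences: -144, -192, -240
Fourth differences: -48, -48
The fourth differences are constant (-48).
-240 − 48 = -288;  -722 − 288 = -1010;  -1690 − 1010 = -2700;  -3383 − 2700 = -6083
-288 − 48 = -336;  -1010 − 336 = -1346;  -2700 − 1346 = -4046;  -6083 − 4046 = -10129
-336 − 48 = -384;  -1346 − 384 = -1730;  -4046 − 1730 = -5776;  -10129 − 5776 = -15905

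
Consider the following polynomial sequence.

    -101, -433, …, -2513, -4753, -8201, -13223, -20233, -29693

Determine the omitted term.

-1163

Using the last 6 terms:
Δ: -2240, -3448, -5022, -7010, -9460
Δ²: -1208, -1574, -1988, -2450
Δ³: -366, -414, -462
Δ⁴: -48, -48
Constant fourth difference = -48.
Extend backward: -366 + 48 = -318;  -1208 + 318 = -890;  -2240 + 890 = -1350;  -2513 + 1350 = -1163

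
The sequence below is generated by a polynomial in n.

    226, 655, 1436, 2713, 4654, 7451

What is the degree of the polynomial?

4

D1: 429, 781, 1277, 1941, 2797
D2: 352, 496, 664, 856
D3: 144, 168, 192
D4: 24, 24
The fourth differences are constant, so the polynomial has degree 4.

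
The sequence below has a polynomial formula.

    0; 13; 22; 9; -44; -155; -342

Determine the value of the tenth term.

First differences: 13, 9, -13, -53, -111, -187
Second differences: -4, -22, -40, -58, -76
Third differences: -18, -18, -18, -18
Third differences constant at -18.
-76 − 18 = -94;  -187 − 94 = -281;  -342 − 281 = -623
-94 − 18 = -112;  -281 − 112 = -393;  -623 − 393 = -1016
-112 − 18 = -130;  -393 − 130 = -523;  -1016 − 523 = -1539

-1539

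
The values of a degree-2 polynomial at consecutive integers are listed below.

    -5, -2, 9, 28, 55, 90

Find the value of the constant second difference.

D1: 3, 11, 19, 27, 35
D2: 8, 8, 8, 8

8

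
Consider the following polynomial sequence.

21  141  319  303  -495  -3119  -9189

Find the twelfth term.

-203369

120  178  -16  -798  -2624  -6070
58  -194  -782  -1826  -3446
-252  -588  -1044  -1620
-336  -456  -576
-120  -120
The fifth differences are constant (-120).
-576 − 120 = -696;  -1620 − 696 = -2316;  -3446 − 2316 = -5762;  -6070 − 5762 = -11832;  -9189 − 11832 = -21021
-696 − 120 = -816;  -2316 − 816 = -3132;  -5762 − 3132 = -8894;  -11832 − 8894 = -20726;  -21021 − 20726 = -41747
-816 − 120 = -936;  -3132 − 936 = -4068;  -8894 − 4068 = -12962;  -20726 − 12962 = -33688;  -41747 − 33688 = -75435
-936 − 120 = -1056;  -4068 − 1056 = -5124;  -12962 − 5124 = -18086;  -33688 − 18086 = -51774;  -75435 − 51774 = -127209
-1056 − 120 = -1176;  -5124 − 1176 = -6300;  -18086 − 6300 = -24386;  -51774 − 24386 = -76160;  -127209 − 76160 = -203369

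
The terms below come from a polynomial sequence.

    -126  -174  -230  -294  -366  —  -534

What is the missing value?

-446

Using the first 5 terms:
Δ: -48, -56, -64, -72
Δ²: -8, -8, -8
Constant second difference = -8.
Extend forward: -72 − 8 = -80;  -366 − 80 = -446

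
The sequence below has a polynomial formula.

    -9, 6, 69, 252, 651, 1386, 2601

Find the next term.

4464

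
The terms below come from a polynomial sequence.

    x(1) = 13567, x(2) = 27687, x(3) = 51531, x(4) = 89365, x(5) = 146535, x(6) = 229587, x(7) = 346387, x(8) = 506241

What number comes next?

720015

14120, 23844, 37834, 57170, 83052, 116800, 159854
9724, 13990, 19336, 25882, 33748, 43054
4266, 5346, 6546, 7866, 9306
1080, 1200, 1320, 1440
120, 120, 120
Constant fifth difference = 120, so extend:
1440 + 120 = 1560;  9306 + 1560 = 10866;  43054 + 10866 = 53920;  159854 + 53920 = 213774;  506241 + 213774 = 720015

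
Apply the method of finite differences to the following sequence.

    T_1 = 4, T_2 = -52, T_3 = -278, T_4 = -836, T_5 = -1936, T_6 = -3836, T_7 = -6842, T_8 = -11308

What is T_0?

-56, -226, -558, -1100, -1900, -3006, -4466
-170, -332, -542, -800, -1106, -1460
-162, -210, -258, -306, -354
-48, -48, -48, -48
The fourth differences are constant at -48.
Work back: -162 + 48 = -114;  -170 + 114 = -56;  -56 + 56 = 0;  4 + 0 = 4

4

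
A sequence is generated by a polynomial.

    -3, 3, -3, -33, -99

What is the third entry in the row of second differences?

Δ: 6, -6, -30, -66
Δ²: -12, -24, -36
Δ³: -12, -12

-36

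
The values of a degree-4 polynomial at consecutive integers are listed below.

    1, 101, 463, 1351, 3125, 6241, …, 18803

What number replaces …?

Using the first 6 terms:
D1: 100  362  888  1774  3116
D2: 262  526  886  1342
D3: 264  360  456
D4: 96  96
Constant fourth difference = 96.
Extend forward: 456 + 96 = 552;  1342 + 552 = 1894;  3116 + 1894 = 5010;  6241 + 5010 = 11251

11251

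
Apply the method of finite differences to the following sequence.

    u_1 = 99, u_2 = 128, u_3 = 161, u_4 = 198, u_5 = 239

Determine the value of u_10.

504

First differences: 29 , 33 , 37 , 41
Second differences: 4 , 4 , 4
Constant second difference = 4, so extend:
41 + 4 = 45;  239 + 45 = 284
45 + 4 = 49;  284 + 49 = 333
49 + 4 = 53;  333 + 53 = 386
53 + 4 = 57;  386 + 57 = 443
57 + 4 = 61;  443 + 61 = 504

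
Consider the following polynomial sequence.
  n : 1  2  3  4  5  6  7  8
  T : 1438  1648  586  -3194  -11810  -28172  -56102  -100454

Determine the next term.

-167234

210  -1062  -3780  -8616  -16362  -27930  -44352
-1272  -2718  -4836  -7746  -11568  -16422
-1446  -2118  -2910  -3822  -4854
-672  -792  -912  -1032
-120  -120  -120
Constant fifth difference = -120, so extend:
-1032 − 120 = -1152;  -4854 − 1152 = -6006;  -16422 − 6006 = -22428;  -44352 − 22428 = -66780;  -100454 − 66780 = -167234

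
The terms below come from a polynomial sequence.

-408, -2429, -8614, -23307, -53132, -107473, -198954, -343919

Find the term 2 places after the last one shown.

-2021, -6185, -14693, -29825, -54341, -91481, -144965
-4164, -8508, -15132, -24516, -37140, -53484
-4344, -6624, -9384, -12624, -16344
-2280, -2760, -3240, -3720
-480, -480, -480
Fifth differences constant at -480.
-3720 − 480 = -4200;  -16344 − 4200 = -20544;  -53484 − 20544 = -74028;  -144965 − 74028 = -218993;  -343919 − 218993 = -562912
-4200 − 480 = -4680;  -20544 − 4680 = -25224;  -74028 − 25224 = -99252;  -218993 − 99252 = -318245;  -562912 − 318245 = -881157

-881157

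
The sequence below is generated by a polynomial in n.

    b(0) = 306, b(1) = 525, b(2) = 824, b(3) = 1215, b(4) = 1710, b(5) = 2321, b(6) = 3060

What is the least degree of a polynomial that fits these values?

3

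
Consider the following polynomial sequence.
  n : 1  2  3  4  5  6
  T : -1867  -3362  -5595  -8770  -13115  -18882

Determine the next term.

Δ: -1495, -2233, -3175, -4345, -5767
Δ²: -738, -942, -1170, -1422
Δ³: -204, -228, -252
Δ⁴: -24, -24
Fourth differences constant at -24.
-252 − 24 = -276;  -1422 − 276 = -1698;  -5767 − 1698 = -7465;  -18882 − 7465 = -26347

-26347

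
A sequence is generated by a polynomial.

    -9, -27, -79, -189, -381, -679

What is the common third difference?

-24

First differences: -18, -52, -110, -192, -298
Second differences: -34, -58, -82, -106
Third differences: -24, -24, -24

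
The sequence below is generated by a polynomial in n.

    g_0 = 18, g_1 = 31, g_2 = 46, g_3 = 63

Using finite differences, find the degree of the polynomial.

D1: 13, 15, 17
D2: 2, 2
The second differences are constant, so the polynomial has degree 2.

2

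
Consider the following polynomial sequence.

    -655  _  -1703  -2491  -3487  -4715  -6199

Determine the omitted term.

Using the last 5 terms:
D1: -788, -996, -1228, -1484
D2: -208, -232, -256
D3: -24, -24
Constant third difference = -24.
Extend backward: -208 + 24 = -184;  -788 + 184 = -604;  -1703 + 604 = -1099

-1099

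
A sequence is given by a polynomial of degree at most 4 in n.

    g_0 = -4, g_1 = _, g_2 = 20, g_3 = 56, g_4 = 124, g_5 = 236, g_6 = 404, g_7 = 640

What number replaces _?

4

Using the last 6 terms:
First differences: 36, 68, 112, 168, 236
Second differences: 32, 44, 56, 68
Third differences: 12, 12, 12
Constant third difference = 12.
Extend backward: 32 − 12 = 20;  36 − 20 = 16;  20 − 16 = 4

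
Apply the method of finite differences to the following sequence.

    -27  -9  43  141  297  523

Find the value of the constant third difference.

12

D1: 18, 52, 98, 156, 226
D2: 34, 46, 58, 70
D3: 12, 12, 12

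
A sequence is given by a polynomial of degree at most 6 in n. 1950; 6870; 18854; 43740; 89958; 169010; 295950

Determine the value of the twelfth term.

First differences: 4920, 11984, 24886, 46218, 79052, 126940
Second differences: 7064, 12902, 21332, 32834, 47888
Third differences: 5838, 8430, 11502, 15054
Fourth differences: 2592, 3072, 3552
Fifth differences: 480, 480
Fifth differences constant at 480.
3552 + 480 = 4032;  15054 + 4032 = 19086;  47888 + 19086 = 66974;  126940 + 66974 = 193914;  295950 + 193914 = 489864
4032 + 480 = 4512;  19086 + 4512 = 23598;  66974 + 23598 = 90572;  193914 + 90572 = 284486;  489864 + 284486 = 774350
4512 + 480 = 4992;  23598 + 4992 = 28590;  90572 + 28590 = 119162;  284486 + 119162 = 403648;  774350 + 403648 = 1177998
4992 + 480 = 5472;  28590 + 5472 = 34062;  119162 + 34062 = 153224;  403648 + 153224 = 556872;  1177998 + 556872 = 1734870
5472 + 480 = 5952;  34062 + 5952 = 40014;  153224 + 40014 = 193238;  556872 + 193238 = 750110;  1734870 + 750110 = 2484980

2484980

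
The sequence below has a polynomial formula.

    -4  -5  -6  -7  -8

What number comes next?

-9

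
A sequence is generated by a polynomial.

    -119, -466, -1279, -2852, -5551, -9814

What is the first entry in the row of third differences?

-294

D1: -347, -813, -1573, -2699, -4263
D2: -466, -760, -1126, -1564
D3: -294, -366, -438
D4: -72, -72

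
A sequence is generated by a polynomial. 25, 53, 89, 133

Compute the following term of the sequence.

Δ: 28, 36, 44
Δ²: 8, 8
Second differences constant at 8.
44 + 8 = 52;  133 + 52 = 185

185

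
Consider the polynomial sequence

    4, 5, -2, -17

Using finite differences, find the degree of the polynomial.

First differences: 1, -7, -15
Second differences: -8, -8
The second differences are constant, so the polynomial has degree 2.

2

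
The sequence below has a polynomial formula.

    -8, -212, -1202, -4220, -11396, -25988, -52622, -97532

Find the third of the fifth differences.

-240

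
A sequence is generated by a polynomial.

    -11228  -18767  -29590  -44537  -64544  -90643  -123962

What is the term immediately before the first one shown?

-6229

D1: -7539  -10823  -14947  -20007  -26099  -33319
D2: -3284  -4124  -5060  -6092  -7220
D3: -840  -936  -1032  -1128
D4: -96  -96  -96
The fourth differences are constant at -96.
Work back: -840 + 96 = -744;  -3284 + 744 = -2540;  -7539 + 2540 = -4999;  -11228 + 4999 = -6229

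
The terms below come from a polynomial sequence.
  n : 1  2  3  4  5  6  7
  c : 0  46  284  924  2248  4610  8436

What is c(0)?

First differences: 46  238  640  1324  2362  3826
Second differences: 192  402  684  1038  1464
Third differences: 210  282  354  426
Fourth differences: 72  72  72
The fourth differences are constant at 72.
Work back: 210 − 72 = 138;  192 − 138 = 54;  46 − 54 = -8;  0 + 8 = 8

8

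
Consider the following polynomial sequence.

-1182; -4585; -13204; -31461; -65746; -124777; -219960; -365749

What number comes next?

-580006

Δ: -3403, -8619, -18257, -34285, -59031, -95183, -145789
Δ²: -5216, -9638, -16028, -24746, -36152, -50606
Δ³: -4422, -6390, -8718, -11406, -14454
Δ⁴: -1968, -2328, -2688, -3048
Δ⁵: -360, -360, -360
Fifth differences constant at -360.
-3048 − 360 = -3408;  -14454 − 3408 = -17862;  -50606 − 17862 = -68468;  -145789 − 68468 = -214257;  -365749 − 214257 = -580006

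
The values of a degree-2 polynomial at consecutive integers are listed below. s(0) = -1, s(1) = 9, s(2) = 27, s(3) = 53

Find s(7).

Δ: 10, 18, 26
Δ²: 8, 8
The second differences are constant (8).
26 + 8 = 34;  53 + 34 = 87
34 + 8 = 42;  87 + 42 = 129
42 + 8 = 50;  129 + 50 = 179
50 + 8 = 58;  179 + 58 = 237

237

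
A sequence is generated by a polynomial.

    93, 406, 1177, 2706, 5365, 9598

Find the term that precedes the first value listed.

10

First differences: 313, 771, 1529, 2659, 4233
Second differences: 458, 758, 1130, 1574
Third differences: 300, 372, 444
Fourth differences: 72, 72
The fourth differences are constant at 72.
Work back: 300 − 72 = 228;  458 − 228 = 230;  313 − 230 = 83;  93 − 83 = 10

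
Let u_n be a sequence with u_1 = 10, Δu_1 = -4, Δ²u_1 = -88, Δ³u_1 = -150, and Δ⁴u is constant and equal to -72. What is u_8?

-9636

Build the table forward from the leading diagonal:
D4: -72  -72  -72  -72  -72  -72  -72  -72
D3: -150  -222  -294  -366  -438  -510  -582  -654
D2: -88  -238  -460  -754  -1120  -1558  -2068  -2650
D1: -4  -92  -330  -790  -1544  -2664  -4222  -6290
u: 10  6  -86  -416  -1206  -2750  -5414  -9636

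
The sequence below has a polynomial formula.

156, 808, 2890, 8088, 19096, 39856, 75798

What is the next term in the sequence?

134080

D1: 652, 2082, 5198, 11008, 20760, 35942
D2: 1430, 3116, 5810, 9752, 15182
D3: 1686, 2694, 3942, 5430
D4: 1008, 1248, 1488
D5: 240, 240
Fifth differences constant at 240.
1488 + 240 = 1728;  5430 + 1728 = 7158;  15182 + 7158 = 22340;  35942 + 22340 = 58282;  75798 + 58282 = 134080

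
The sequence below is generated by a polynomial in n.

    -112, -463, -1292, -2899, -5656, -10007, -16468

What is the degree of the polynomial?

D1: -351, -829, -1607, -2757, -4351, -6461
D2: -478, -778, -1150, -1594, -2110
D3: -300, -372, -444, -516
D4: -72, -72, -72
The fourth differences are constant, so the polynomial has degree 4.

4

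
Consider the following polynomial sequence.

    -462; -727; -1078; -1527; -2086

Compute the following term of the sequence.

First differences: -265, -351, -449, -559
Second differences: -86, -98, -110
Third differences: -12, -12
Constant third difference = -12, so extend:
-110 − 12 = -122;  -559 − 122 = -681;  -2086 − 681 = -2767

-2767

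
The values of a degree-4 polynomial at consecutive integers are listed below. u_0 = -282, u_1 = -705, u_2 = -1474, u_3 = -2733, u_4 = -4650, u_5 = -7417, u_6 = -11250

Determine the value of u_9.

First differences: -423, -769, -1259, -1917, -2767, -3833
Second differences: -346, -490, -658, -850, -1066
Third differences: -144, -168, -192, -216
Fourth differences: -24, -24, -24
The fourth differences are constant (-24).
-216 − 24 = -240;  -1066 − 240 = -1306;  -3833 − 1306 = -5139;  -11250 − 5139 = -16389
-240 − 24 = -264;  -1306 − 264 = -1570;  -5139 − 1570 = -6709;  -16389 − 6709 = -23098
-264 − 24 = -288;  -1570 − 288 = -1858;  -6709 − 1858 = -8567;  -23098 − 8567 = -31665

-31665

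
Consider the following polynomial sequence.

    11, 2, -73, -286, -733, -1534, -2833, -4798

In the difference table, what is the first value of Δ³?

-72

First differences: -9, -75, -213, -447, -801, -1299, -1965
Second differences: -66, -138, -234, -354, -498, -666
Third differences: -72, -96, -120, -144, -168
Fourth differences: -24, -24, -24, -24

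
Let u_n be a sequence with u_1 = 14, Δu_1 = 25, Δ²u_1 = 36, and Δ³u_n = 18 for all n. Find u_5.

402

Build the table forward from the leading diagonal:
Third differences: 18  18  18  18  18
Second differences: 36  54  72  90  108
First differences: 25  61  115  187  277
u: 14  39  100  215  402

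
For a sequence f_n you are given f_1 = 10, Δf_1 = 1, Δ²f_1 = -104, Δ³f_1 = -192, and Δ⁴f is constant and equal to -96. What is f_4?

-491

Build the table forward from the leading diagonal:
Fourth differences: -96  -96  -96  -96
Third differences: -192  -288  -384  -480
Second differences: -104  -296  -584  -968
First differences: 1  -103  -399  -983
f: 10  11  -92  -491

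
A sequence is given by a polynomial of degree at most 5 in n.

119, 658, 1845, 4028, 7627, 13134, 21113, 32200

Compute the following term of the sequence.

47103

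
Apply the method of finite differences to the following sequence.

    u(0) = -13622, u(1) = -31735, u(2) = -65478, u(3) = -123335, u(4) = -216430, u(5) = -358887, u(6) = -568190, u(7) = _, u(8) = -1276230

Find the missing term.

-865543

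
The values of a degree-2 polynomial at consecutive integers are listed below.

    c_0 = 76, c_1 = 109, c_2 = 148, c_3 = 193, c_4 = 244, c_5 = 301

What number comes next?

364

Δ: 33, 39, 45, 51, 57
Δ²: 6, 6, 6, 6
The second differences are constant (6).
57 + 6 = 63;  301 + 63 = 364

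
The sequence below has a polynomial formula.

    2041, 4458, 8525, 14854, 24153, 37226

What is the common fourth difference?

96

D1: 2417, 4067, 6329, 9299, 13073
D2: 1650, 2262, 2970, 3774
D3: 612, 708, 804
D4: 96, 96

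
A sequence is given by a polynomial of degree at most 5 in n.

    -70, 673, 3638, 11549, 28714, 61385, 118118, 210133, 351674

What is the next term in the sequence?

D1: 743  2965  7911  17165  32671  56733  92015  141541
D2: 2222  4946  9254  15506  24062  35282  49526
D3: 2724  4308  6252  8556  11220  14244
D4: 1584  1944  2304  2664  3024
D5: 360  360  360  360
The fifth differences are constant (360).
3024 + 360 = 3384;  14244 + 3384 = 17628;  49526 + 17628 = 67154;  141541 + 67154 = 208695;  351674 + 208695 = 560369

560369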